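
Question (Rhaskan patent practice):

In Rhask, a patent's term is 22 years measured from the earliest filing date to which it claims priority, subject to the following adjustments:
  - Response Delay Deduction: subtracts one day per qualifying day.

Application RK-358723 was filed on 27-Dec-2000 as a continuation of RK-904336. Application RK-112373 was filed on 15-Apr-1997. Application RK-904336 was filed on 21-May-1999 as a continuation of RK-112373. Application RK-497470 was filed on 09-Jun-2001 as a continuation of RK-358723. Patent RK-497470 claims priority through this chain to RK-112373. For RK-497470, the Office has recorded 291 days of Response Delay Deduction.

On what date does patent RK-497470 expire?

2018-06-28

Earliest priority filing: 15 April 1997.
Base term: 15 April 1997 + 22 years → 15 April 2019.
Response Delay Deduction: −291 days → 28 June 2018.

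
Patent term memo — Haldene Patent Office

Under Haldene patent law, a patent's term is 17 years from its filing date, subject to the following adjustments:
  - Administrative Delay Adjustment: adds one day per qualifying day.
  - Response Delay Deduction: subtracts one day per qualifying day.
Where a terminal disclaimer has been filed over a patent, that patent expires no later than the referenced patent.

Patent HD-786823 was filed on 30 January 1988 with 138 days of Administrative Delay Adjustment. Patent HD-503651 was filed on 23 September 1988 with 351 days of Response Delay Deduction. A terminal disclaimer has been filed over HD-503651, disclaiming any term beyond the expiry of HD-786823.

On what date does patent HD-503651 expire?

Natural term of HD-503651:
  Base: filing + 17 years → 23 September 2005.
  Response Delay Deduction: −351 days → 7 October 2004.
Expiry of referenced patent HD-786823:
  Base: filing + 17 years → 30 January 2005.
  Administrative Delay Adjustment: +138 days → 17 June 2005.
Terminal disclaimer: HD-503651 expires on the earlier of 7 October 2004 and 17 June 2005.

October 7, 2004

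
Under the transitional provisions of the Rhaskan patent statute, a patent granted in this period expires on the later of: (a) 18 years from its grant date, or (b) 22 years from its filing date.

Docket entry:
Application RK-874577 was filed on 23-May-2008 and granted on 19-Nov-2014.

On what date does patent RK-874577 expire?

(a) grant + 18 years → 19 November 2032.
(b) filing + 22 years → 23 May 2030.
Later of the two: 19 November 2032.

2032-11-19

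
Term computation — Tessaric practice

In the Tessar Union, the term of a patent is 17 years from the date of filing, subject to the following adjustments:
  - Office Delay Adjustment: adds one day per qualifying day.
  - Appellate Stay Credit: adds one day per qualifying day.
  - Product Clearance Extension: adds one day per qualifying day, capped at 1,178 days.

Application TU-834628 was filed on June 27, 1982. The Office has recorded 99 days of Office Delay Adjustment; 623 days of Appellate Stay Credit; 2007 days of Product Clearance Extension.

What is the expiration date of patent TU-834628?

Base term: filing date + 17 years → 27 June 1999.
Office Delay Adjustment: +99 days → 4 October 1999.
Appellate Stay Credit: +623 days → 18 June 2001.
Product Clearance Extension: 2007 days claimed exceeds the 1178-day cap, so +1178 days → 8 September 2004.

2004-09-08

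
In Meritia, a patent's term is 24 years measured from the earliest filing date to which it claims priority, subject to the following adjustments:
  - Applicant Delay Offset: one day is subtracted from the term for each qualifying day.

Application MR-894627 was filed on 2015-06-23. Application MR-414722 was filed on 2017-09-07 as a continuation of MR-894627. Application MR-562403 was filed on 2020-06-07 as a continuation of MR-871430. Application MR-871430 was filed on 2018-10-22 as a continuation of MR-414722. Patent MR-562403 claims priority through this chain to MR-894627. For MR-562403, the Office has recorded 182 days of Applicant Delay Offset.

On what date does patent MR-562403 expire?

2038-12-23

Earliest priority filing: 23 June 2015.
Base term: 23 June 2015 + 24 years → 23 June 2039.
Applicant Delay Offset: −182 days → 23 December 2038.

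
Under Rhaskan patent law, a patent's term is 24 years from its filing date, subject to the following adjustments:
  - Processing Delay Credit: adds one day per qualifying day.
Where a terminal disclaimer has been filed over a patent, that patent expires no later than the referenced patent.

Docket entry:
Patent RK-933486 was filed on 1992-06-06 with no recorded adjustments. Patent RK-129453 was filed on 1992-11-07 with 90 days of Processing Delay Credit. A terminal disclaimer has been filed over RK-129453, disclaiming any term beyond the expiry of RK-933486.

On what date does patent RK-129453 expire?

June 6, 2016

Natural term of RK-129453:
  Base: filing + 24 years → 7 November 2016.
  Processing Delay Credit: +90 days → 5 February 2017.
Expiry of referenced patent RK-933486:
  Base: filing + 24 years → 6 June 2016.
Terminal disclaimer: RK-129453 expires on the earlier of 5 February 2017 and 6 June 2016.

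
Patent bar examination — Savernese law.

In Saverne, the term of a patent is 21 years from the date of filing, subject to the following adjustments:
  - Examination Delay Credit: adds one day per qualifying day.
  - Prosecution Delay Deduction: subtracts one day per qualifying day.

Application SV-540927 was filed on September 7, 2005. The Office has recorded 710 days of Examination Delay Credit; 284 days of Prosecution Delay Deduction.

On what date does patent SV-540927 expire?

2027-11-07

Base term: filing date + 21 years → 7 September 2026.
Examination Delay Credit: +710 days → 17 August 2028.
Prosecution Delay Deduction: −284 days → 7 November 2027.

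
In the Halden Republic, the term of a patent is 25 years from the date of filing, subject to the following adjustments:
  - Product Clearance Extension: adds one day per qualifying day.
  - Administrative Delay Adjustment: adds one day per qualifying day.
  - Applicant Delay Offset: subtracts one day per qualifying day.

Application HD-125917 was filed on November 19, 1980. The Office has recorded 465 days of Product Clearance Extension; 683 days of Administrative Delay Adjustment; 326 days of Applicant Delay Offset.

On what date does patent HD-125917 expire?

Base term: filing date + 25 years → 19 November 2005.
Product Clearance Extension: +465 days → 27 February 2007.
Administrative Delay Adjustment: +683 days → 10 January 2009.
Applicant Delay Offset: −326 days → 19 February 2008.

2008-02-19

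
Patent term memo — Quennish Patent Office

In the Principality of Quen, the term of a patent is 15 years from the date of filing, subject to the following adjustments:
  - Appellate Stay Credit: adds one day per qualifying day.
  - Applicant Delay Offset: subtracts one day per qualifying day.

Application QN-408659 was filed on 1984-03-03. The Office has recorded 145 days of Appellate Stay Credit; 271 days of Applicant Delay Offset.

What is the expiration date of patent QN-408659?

1998-10-28

Base term: filing date + 15 years → 3 March 1999.
Appellate Stay Credit: +145 days → 26 July 1999.
Applicant Delay Offset: −271 days → 28 October 1998.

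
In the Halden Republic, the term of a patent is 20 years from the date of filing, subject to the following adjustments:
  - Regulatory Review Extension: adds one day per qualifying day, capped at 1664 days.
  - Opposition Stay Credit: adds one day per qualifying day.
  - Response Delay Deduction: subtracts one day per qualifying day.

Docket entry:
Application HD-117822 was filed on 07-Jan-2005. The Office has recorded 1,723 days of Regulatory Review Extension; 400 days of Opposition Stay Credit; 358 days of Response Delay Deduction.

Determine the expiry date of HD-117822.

2029-09-09

Base term: filing date + 20 years → 7 January 2025.
Regulatory Review Extension: 1723 days claimed exceeds the 1664-day cap, so +1664 days → 29 July 2029.
Opposition Stay Credit: +400 days → 2 September 2030.
Response Delay Deduction: −358 days → 9 September 2029.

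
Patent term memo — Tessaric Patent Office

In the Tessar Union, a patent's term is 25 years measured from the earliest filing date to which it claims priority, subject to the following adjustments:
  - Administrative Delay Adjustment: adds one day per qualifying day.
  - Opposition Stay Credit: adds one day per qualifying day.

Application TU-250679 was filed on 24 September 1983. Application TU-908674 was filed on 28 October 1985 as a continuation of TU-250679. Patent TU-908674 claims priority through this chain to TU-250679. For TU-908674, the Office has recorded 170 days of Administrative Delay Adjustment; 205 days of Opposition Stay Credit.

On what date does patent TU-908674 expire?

Earliest priority filing: 24 September 1983.
Base term: 24 September 1983 + 25 years → 24 September 2008.
Administrative Delay Adjustment: +170 days → 13 March 2009.
Opposition Stay Credit: +205 days → 4 October 2009.

2009-10-04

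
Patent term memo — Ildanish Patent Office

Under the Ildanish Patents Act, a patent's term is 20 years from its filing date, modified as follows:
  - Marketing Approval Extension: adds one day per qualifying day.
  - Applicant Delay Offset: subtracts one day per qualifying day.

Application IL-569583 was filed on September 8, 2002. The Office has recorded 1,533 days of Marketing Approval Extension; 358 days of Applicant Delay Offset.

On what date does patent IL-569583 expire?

November 26, 2025

Base term: filing date + 20 years → 8 September 2022.
Marketing Approval Extension: +1533 days → 19 November 2026.
Applicant Delay Offset: −358 days → 26 November 2025.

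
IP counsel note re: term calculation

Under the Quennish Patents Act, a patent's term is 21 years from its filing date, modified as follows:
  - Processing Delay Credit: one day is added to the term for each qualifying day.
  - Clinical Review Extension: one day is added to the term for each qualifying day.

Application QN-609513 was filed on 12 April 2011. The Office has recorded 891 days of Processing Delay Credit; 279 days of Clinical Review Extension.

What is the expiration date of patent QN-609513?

Base term: filing date + 21 years → 12 April 2032.
Processing Delay Credit: +891 days → 20 September 2034.
Clinical Review Extension: +279 days → 26 June 2035.

June 26, 2035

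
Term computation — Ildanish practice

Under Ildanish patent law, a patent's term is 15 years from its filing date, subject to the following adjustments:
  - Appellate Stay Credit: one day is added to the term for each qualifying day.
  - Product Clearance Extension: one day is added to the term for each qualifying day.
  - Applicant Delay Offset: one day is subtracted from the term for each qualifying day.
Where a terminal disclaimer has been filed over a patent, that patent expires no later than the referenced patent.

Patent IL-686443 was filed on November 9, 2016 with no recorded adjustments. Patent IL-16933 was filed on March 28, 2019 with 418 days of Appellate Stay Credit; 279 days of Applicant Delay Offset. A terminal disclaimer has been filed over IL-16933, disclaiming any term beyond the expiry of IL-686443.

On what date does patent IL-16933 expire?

November 9, 2031

Natural term of IL-16933:
  Base: filing + 15 years → 28 March 2034.
  Appellate Stay Credit: +418 days → 20 May 2035.
  Applicant Delay Offset: −279 days → 14 August 2034.
Expiry of referenced patent IL-686443:
  Base: filing + 15 years → 9 November 2031.
Terminal disclaimer: IL-16933 expires on the earlier of 14 August 2034 and 9 November 2031.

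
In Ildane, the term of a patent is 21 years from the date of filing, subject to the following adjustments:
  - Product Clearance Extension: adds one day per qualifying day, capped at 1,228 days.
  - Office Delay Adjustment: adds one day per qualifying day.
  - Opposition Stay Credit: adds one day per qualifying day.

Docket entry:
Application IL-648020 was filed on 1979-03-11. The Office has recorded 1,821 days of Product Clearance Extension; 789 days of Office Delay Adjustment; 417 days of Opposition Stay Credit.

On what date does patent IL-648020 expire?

November 9, 2006

Base term: filing date + 21 years → 11 March 2000.
Product Clearance Extension: 1821 days claimed exceeds the 1228-day cap, so +1228 days → 22 July 2003.
Office Delay Adjustment: +789 days → 18 September 2005.
Opposition Stay Credit: +417 days → 9 November 2006.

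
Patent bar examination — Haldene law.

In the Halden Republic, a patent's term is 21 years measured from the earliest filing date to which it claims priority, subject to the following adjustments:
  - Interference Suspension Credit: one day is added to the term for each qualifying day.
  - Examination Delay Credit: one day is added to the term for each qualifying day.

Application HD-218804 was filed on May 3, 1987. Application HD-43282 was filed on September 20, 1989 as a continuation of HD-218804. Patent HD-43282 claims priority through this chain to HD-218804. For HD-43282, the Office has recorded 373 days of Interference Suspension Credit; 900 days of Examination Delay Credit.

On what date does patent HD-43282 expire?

2011-10-28

Earliest priority filing: 3 May 1987.
Base term: 3 May 1987 + 21 years → 3 May 2008.
Interference Suspension Credit: +373 days → 11 May 2009.
Examination Delay Credit: +900 days → 28 October 2011.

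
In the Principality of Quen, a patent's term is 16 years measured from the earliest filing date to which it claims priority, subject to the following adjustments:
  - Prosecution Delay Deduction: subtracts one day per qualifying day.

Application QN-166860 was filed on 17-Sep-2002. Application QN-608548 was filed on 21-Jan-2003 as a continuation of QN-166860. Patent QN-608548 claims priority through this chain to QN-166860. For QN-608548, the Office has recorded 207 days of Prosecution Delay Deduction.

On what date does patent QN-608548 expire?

2018-02-22

Earliest priority filing: 17 September 2002.
Base term: 17 September 2002 + 16 years → 17 September 2018.
Prosecution Delay Deduction: −207 days → 22 February 2018.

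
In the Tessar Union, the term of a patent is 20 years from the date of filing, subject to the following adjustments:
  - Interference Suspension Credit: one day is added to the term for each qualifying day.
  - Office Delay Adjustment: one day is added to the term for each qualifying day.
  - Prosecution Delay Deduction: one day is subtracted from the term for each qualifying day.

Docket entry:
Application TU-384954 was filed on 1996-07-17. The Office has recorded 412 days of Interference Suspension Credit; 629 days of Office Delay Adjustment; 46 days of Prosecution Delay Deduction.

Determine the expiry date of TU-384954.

Base term: filing date + 20 years → 17 July 2016.
Interference Suspension Credit: +412 days → 2 September 2017.
Office Delay Adjustment: +629 days → 24 May 2019.
Prosecution Delay Deduction: −46 days → 8 April 2019.

2019-04-08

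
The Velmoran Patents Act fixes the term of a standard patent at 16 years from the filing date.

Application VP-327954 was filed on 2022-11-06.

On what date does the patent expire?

Filing date + 16 years → 6 November 2038.

November 6, 2038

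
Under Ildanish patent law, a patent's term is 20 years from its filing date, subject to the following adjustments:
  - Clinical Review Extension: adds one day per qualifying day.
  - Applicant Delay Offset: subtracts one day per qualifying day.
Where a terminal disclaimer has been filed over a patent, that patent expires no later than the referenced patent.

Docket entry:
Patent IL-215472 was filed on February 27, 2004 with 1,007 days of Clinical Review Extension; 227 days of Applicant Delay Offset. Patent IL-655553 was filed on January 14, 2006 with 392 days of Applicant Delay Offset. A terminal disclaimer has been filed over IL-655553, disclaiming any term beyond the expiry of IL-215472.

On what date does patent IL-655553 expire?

2024-12-18

Natural term of IL-655553:
  Base: filing + 20 years → 14 January 2026.
  Applicant Delay Offset: −392 days → 18 December 2024.
Expiry of referenced patent IL-215472:
  Base: filing + 20 years → 27 February 2024.
  Clinical Review Extension: +1007 days → 30 November 2026.
  Applicant Delay Offset: −227 days → 17 April 2026.
Terminal disclaimer: IL-655553 expires on the earlier of 18 December 2024 and 17 April 2026.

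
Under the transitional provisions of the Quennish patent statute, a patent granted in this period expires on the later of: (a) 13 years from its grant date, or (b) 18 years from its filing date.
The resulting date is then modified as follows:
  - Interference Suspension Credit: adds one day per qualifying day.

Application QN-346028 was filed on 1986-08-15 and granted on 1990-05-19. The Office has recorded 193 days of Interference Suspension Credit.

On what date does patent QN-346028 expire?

February 24, 2005

(a) grant + 13 years → 19 May 2003.
(b) filing + 18 years → 15 August 2004.
Later of the two: 15 August 2004.
Interference Suspension Credit: +193 days → 24 February 2005.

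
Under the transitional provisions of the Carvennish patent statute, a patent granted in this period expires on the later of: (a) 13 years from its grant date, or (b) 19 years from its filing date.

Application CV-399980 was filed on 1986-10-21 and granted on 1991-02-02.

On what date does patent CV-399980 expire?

October 21, 2005

(a) grant + 13 years → 2 February 2004.
(b) filing + 19 years → 21 October 2005.
Later of the two: 21 October 2005.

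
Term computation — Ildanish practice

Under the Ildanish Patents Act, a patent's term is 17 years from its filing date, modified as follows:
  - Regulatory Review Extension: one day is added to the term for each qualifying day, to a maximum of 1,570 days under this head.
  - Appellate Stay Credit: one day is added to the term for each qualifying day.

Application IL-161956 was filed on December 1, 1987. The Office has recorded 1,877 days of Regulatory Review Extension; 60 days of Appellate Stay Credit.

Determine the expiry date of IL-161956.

2009-05-19

Base term: filing date + 17 years → 1 December 2004.
Regulatory Review Extension: 1877 days claimed exceeds the 1570-day cap, so +1570 days → 20 March 2009.
Appellate Stay Credit: +60 days → 19 May 2009.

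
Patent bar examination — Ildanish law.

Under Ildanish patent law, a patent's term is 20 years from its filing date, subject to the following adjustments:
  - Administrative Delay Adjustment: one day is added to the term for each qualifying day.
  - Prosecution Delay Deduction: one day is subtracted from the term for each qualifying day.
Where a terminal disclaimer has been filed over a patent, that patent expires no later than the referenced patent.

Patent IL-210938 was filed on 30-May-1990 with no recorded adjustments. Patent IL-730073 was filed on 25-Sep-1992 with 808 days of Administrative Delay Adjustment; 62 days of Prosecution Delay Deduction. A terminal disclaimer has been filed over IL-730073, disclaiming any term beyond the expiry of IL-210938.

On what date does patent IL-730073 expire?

Natural term of IL-730073:
  Base: filing + 20 years → 25 September 2012.
  Administrative Delay Adjustment: +808 days → 12 December 2014.
  Prosecution Delay Deduction: −62 days → 11 October 2014.
Expiry of referenced patent IL-210938:
  Base: filing + 20 years → 30 May 2010.
Terminal disclaimer: IL-730073 expires on the earlier of 11 October 2014 and 30 May 2010.

2010-05-30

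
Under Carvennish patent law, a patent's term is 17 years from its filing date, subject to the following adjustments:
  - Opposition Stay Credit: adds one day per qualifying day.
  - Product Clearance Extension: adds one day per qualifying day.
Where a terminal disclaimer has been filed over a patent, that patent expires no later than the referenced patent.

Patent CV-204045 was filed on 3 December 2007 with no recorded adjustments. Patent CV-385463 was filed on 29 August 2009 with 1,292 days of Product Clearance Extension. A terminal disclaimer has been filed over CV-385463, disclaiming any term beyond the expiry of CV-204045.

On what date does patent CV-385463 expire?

Natural term of CV-385463:
  Base: filing + 17 years → 29 August 2026.
  Product Clearance Extension: +1292 days → 13 March 2030.
Expiry of referenced patent CV-204045:
  Base: filing + 17 years → 3 December 2024.
Terminal disclaimer: CV-385463 expires on the earlier of 13 March 2030 and 3 December 2024.

December 3, 2024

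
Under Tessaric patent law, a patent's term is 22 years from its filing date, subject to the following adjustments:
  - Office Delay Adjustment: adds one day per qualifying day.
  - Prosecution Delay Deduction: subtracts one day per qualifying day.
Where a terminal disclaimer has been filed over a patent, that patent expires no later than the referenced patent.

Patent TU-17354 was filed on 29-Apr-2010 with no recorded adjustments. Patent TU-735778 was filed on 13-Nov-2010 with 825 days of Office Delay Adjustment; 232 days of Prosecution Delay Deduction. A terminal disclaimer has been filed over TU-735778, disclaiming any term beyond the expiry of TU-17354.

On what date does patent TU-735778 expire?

Natural term of TU-735778:
  Base: filing + 22 years → 13 November 2032.
  Office Delay Adjustment: +825 days → 16 February 2035.
  Prosecution Delay Deduction: −232 days → 29 June 2034.
Expiry of referenced patent TU-17354:
  Base: filing + 22 years → 29 April 2032.
Terminal disclaimer: TU-735778 expires on the earlier of 29 June 2034 and 29 April 2032.

2032-04-29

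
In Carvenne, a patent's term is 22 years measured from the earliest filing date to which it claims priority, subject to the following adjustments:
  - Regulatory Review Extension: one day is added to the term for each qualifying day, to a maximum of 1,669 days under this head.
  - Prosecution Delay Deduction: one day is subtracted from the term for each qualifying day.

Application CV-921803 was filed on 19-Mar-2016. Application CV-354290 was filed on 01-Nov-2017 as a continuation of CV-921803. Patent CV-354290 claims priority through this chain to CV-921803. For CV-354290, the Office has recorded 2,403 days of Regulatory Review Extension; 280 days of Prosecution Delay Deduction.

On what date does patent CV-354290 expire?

2042-01-06

Earliest priority filing: 19 March 2016.
Base term: 19 March 2016 + 22 years → 19 March 2038.
Regulatory Review Extension: 2403 days claimed exceeds the 1669-day cap, so +1669 days → 13 October 2042.
Prosecution Delay Deduction: −280 days → 6 January 2042.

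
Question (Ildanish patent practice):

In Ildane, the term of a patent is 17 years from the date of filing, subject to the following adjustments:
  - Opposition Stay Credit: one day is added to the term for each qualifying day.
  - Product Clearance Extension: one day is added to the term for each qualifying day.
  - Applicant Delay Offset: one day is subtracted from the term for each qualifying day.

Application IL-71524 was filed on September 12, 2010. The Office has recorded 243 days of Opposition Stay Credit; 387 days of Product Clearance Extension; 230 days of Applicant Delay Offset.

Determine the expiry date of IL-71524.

2028-10-16

Base term: filing date + 17 years → 12 September 2027.
Opposition Stay Credit: +243 days → 12 May 2028.
Product Clearance Extension: +387 days → 3 June 2029.
Applicant Delay Offset: −230 days → 16 October 2028.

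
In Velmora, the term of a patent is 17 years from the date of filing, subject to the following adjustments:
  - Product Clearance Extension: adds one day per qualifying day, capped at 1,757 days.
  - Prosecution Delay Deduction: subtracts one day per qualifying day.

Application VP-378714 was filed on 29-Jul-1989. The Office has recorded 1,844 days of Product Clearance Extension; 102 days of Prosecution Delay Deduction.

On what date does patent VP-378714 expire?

February 8, 2011

Base term: filing date + 17 years → 29 July 2006.
Product Clearance Extension: 1844 days claimed exceeds the 1757-day cap, so +1757 days → 21 May 2011.
Prosecution Delay Deduction: −102 days → 8 February 2011.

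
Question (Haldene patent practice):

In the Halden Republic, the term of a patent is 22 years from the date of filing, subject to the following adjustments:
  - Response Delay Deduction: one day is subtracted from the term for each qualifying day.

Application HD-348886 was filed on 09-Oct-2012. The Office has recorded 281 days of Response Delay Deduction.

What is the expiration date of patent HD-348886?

2034-01-01

Base term: filing date + 22 years → 9 October 2034.
Response Delay Deduction: −281 days → 1 January 2034.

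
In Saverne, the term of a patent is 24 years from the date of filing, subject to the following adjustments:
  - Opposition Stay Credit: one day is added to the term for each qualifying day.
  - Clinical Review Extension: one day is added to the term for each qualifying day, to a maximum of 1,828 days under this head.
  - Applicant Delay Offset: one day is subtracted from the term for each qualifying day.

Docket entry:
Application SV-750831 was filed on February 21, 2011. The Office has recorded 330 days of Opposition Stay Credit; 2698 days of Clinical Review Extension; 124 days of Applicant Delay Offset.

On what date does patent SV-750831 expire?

2040-09-16

Base term: filing date + 24 years → 21 February 2035.
Opposition Stay Credit: +330 days → 17 January 2036.
Clinical Review Extension: 2698 days claimed exceeds the 1828-day cap, so +1828 days → 18 January 2041.
Applicant Delay Offset: −124 days → 16 September 2040.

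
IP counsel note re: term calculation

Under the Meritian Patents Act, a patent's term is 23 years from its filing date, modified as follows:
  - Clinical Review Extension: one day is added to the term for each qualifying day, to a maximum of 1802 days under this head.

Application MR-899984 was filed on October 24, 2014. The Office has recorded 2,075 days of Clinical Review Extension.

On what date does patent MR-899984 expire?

Base term: filing date + 23 years → 24 October 2037.
Clinical Review Extension: 2075 days claimed exceeds the 1802-day cap, so +1802 days → 30 September 2042.

September 30, 2042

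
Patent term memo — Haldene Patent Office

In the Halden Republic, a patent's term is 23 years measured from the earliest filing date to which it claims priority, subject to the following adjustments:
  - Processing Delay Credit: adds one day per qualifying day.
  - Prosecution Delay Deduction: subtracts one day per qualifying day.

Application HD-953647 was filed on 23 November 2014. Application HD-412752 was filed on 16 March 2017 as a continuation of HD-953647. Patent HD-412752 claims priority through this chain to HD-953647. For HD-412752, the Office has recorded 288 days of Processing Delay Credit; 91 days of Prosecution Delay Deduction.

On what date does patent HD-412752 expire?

Earliest priority filing: 23 November 2014.
Base term: 23 November 2014 + 23 years → 23 November 2037.
Processing Delay Credit: +288 days → 7 September 2038.
Prosecution Delay Deduction: −91 days → 8 June 2038.

June 8, 2038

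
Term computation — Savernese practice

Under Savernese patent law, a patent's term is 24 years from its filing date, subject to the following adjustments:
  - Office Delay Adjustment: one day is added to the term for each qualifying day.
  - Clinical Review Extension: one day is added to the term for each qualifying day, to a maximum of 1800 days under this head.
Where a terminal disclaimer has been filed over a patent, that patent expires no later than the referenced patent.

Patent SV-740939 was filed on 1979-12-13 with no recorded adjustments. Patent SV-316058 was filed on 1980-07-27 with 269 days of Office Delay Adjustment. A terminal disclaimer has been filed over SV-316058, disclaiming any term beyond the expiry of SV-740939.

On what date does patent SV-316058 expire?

2003-12-13

Natural term of SV-316058:
  Base: filing + 24 years → 27 July 2004.
  Office Delay Adjustment: +269 days → 22 April 2005.
Expiry of referenced patent SV-740939:
  Base: filing + 24 years → 13 December 2003.
Terminal disclaimer: SV-316058 expires on the earlier of 22 April 2005 and 13 December 2003.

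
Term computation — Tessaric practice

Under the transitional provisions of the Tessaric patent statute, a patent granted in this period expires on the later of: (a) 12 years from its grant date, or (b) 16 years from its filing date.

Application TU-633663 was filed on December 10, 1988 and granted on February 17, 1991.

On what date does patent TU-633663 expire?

(a) grant + 12 years → 17 February 2003.
(b) filing + 16 years → 10 December 2004.
Later of the two: 10 December 2004.

December 10, 2004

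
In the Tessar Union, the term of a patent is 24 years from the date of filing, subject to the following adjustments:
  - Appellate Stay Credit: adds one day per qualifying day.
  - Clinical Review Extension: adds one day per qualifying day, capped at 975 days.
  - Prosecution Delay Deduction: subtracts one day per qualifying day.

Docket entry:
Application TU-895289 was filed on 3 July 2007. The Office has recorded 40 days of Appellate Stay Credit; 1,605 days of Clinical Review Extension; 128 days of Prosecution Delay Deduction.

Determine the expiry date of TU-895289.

Base term: filing date + 24 years → 3 July 2031.
Appellate Stay Credit: +40 days → 12 August 2031.
Clinical Review Extension: 1605 days claimed exceeds the 975-day cap, so +975 days → 13 April 2034.
Prosecution Delay Deduction: −128 days → 6 December 2033.

2033-12-06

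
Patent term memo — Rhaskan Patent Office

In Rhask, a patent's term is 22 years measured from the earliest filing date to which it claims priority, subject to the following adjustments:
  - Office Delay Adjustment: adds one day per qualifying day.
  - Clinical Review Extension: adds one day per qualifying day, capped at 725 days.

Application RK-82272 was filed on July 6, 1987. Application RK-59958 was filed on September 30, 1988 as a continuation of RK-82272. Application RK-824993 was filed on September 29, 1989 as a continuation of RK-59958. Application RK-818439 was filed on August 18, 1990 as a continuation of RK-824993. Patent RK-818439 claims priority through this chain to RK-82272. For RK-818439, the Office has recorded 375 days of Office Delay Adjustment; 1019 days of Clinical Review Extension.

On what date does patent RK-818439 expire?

2012-07-10

Earliest priority filing: 6 July 1987.
Base term: 6 July 1987 + 22 years → 6 July 2009.
Office Delay Adjustment: +375 days → 16 July 2010.
Clinical Review Extension: 1019 days claimed exceeds the 725-day cap, so +725 days → 10 July 2012.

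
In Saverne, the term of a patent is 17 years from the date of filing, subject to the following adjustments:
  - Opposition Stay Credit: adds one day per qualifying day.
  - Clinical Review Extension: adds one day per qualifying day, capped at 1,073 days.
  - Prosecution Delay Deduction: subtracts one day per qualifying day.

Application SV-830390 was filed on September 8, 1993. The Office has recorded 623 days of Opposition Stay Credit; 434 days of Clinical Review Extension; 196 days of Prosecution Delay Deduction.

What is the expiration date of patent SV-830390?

2013-01-16

Base term: filing date + 17 years → 8 September 2010.
Opposition Stay Credit: +623 days → 23 May 2012.
Clinical Review Extension: 434 days (within the 1073-day cap) → +434 days → 31 July 2013.
Prosecution Delay Deduction: −196 days → 16 January 2013.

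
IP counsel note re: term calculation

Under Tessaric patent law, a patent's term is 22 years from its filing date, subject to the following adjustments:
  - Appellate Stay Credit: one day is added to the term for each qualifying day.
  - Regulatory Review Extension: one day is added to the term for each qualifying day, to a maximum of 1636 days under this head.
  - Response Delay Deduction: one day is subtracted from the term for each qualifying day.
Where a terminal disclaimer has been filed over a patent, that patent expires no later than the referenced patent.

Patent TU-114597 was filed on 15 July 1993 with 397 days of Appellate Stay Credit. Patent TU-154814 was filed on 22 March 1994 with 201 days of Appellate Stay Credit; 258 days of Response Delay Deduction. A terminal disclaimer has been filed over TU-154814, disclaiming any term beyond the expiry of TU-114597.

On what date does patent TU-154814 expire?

2016-01-25

Natural term of TU-154814:
  Base: filing + 22 years → 22 March 2016.
  Appellate Stay Credit: +201 days → 9 October 2016.
  Response Delay Deduction: −258 days → 25 January 2016.
Expiry of referenced patent TU-114597:
  Base: filing + 22 years → 15 July 2015.
  Appellate Stay Credit: +397 days → 15 August 2016.
Terminal disclaimer: TU-154814 expires on the earlier of 25 January 2016 and 15 August 2016.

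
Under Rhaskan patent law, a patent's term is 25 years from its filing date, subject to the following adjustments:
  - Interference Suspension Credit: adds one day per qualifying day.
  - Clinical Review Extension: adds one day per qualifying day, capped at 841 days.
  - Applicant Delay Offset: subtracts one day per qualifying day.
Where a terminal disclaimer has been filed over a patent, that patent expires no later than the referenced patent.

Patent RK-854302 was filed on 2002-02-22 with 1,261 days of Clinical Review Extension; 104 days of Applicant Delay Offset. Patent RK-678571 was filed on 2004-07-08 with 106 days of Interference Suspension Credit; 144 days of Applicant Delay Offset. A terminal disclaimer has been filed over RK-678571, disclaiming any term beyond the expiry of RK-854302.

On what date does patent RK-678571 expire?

February 28, 2029

Natural term of RK-678571:
  Base: filing + 25 years → 8 July 2029.
  Interference Suspension Credit: +106 days → 22 October 2029.
  Applicant Delay Offset: −144 days → 31 May 2029.
Expiry of referenced patent RK-854302:
  Base: filing + 25 years → 22 February 2027.
  Clinical Review Extension: 1261 days claimed exceeds the 841-day cap, so +841 days → 12 June 2029.
  Applicant Delay Offset: −104 days → 28 February 2029.
Terminal disclaimer: RK-678571 expires on the earlier of 31 May 2029 and 28 February 2029.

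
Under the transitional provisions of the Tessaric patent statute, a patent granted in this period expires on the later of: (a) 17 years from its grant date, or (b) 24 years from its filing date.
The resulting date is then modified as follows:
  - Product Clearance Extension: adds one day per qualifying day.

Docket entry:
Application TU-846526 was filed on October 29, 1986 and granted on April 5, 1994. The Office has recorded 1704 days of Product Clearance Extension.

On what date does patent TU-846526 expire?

2015-12-04

(a) grant + 17 years → 5 April 2011.
(b) filing + 24 years → 29 October 2010.
Later of the two: 5 April 2011.
Product Clearance Extension: +1704 days → 4 December 2015.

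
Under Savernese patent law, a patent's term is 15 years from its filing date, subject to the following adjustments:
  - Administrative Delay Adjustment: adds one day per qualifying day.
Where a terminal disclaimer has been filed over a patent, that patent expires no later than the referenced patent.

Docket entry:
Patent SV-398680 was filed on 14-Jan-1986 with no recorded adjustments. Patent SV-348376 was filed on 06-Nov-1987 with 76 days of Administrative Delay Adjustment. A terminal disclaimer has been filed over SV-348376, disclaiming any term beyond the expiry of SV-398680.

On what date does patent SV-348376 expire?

January 14, 2001

Natural term of SV-348376:
  Base: filing + 15 years → 6 November 2002.
  Administrative Delay Adjustment: +76 days → 21 January 2003.
Expiry of referenced patent SV-398680:
  Base: filing + 15 years → 14 January 2001.
Terminal disclaimer: SV-348376 expires on the earlier of 21 January 2003 and 14 January 2001.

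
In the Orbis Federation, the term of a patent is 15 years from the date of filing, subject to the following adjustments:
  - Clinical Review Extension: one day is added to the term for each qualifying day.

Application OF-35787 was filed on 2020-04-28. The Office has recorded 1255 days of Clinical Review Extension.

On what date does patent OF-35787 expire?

2038-10-04

Base term: filing date + 15 years → 28 April 2035.
Clinical Review Extension: +1255 days → 4 October 2038.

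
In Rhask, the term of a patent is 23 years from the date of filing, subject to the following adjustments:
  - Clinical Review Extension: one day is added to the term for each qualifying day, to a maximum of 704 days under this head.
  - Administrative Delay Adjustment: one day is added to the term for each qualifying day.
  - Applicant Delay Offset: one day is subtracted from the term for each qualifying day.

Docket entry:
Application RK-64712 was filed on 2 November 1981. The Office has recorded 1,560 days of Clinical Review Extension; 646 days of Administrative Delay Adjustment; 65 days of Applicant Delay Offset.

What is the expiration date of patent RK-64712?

Base term: filing date + 23 years → 2 November 2004.
Clinical Review Extension: 1560 days claimed exceeds the 704-day cap, so +704 days → 7 October 2006.
Administrative Delay Adjustment: +646 days → 14 July 2008.
Applicant Delay Offset: −65 days → 10 May 2008.

2008-05-10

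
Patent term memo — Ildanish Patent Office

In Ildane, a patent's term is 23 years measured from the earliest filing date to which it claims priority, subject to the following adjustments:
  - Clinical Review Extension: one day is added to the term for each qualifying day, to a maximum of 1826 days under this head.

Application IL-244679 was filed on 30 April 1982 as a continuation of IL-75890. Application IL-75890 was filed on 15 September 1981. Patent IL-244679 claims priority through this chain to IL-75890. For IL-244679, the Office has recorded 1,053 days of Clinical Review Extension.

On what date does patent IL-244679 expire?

Earliest priority filing: 15 September 1981.
Base term: 15 September 1981 + 23 years → 15 September 2004.
Clinical Review Extension: 1053 days (within the 1826-day cap) → +1053 days → 4 August 2007.

August 4, 2007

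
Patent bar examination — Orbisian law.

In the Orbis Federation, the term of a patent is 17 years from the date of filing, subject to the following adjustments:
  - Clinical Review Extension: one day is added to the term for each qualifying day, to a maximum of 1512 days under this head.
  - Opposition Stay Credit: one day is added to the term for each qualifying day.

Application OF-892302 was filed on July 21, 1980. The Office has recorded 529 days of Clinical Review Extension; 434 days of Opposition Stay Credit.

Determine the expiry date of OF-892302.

Base term: filing date + 17 years → 21 July 1997.
Clinical Review Extension: 529 days (within the 1512-day cap) → +529 days → 1 January 1999.
Opposition Stay Credit: +434 days → 10 March 2000.

2000-03-10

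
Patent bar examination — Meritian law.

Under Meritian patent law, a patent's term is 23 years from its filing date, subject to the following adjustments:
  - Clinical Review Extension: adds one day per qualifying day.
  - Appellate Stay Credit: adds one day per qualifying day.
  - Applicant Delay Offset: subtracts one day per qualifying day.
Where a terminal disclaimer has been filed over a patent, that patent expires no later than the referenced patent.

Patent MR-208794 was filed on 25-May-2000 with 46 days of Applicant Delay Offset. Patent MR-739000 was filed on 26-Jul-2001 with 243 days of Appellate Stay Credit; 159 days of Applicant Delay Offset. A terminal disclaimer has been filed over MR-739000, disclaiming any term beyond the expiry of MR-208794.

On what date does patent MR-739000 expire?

2023-04-09

Natural term of MR-739000:
  Base: filing + 23 years → 26 July 2024.
  Appellate Stay Credit: +243 days → 26 March 2025.
  Applicant Delay Offset: −159 days → 18 October 2024.
Expiry of referenced patent MR-208794:
  Base: filing + 23 years → 25 May 2023.
  Applicant Delay Offset: −46 days → 9 April 2023.
Terminal disclaimer: MR-739000 expires on the earlier of 18 October 2024 and 9 April 2023.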